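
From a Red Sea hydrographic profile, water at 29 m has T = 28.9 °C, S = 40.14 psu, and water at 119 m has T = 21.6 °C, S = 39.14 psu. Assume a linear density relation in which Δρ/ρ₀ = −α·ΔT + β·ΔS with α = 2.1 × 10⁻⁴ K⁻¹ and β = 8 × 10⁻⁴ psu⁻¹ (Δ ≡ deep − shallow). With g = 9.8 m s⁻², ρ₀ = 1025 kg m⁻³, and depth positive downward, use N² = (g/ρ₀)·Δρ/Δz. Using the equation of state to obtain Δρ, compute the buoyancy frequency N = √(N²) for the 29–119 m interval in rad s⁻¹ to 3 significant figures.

ΔT = -7.3 K, ΔS = -1.00 psu (deep − shallow).
Δρ/ρ₀ = −αΔT + βΔS = 1.533 × 10⁻³ − 8.00 × 10⁻⁴ = 7.33 × 10⁻⁴, so Δρ ≈ 0.7513 kg m⁻³.
N² = (g/ρ₀)·Δρ/Δz = g·(Δρ/ρ₀)/Δz = 9.8 × 7.33 × 10⁻⁴ / 90 = 7.9816 × 10⁻⁵ s⁻².
N = √(7.9816 × 10⁻⁵) = 8.9340 × 10⁻³ rad s⁻¹ ≈ 8.93 × 10⁻³ rad s⁻¹.

8.93 × 10⁻³ rad s⁻¹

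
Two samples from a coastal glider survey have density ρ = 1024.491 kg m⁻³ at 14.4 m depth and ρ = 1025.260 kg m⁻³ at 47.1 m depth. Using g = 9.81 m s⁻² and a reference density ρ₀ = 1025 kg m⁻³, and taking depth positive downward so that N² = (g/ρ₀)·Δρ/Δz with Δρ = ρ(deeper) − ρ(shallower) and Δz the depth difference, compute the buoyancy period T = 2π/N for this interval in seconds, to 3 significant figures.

Δρ = 1025.260 − 1024.491 = 0.769 kg m⁻³ over Δz = 47.1 − 14.4 = 32.7 m.
N² = (9.81/1025) × (0.769/32.7) = 2.2507 × 10⁻⁴ s⁻².
N = √(2.2507 × 10⁻⁴) = 0.015002 rad s⁻¹, so T = 2π/N = 418.82 s ≈ 419 s.

419 s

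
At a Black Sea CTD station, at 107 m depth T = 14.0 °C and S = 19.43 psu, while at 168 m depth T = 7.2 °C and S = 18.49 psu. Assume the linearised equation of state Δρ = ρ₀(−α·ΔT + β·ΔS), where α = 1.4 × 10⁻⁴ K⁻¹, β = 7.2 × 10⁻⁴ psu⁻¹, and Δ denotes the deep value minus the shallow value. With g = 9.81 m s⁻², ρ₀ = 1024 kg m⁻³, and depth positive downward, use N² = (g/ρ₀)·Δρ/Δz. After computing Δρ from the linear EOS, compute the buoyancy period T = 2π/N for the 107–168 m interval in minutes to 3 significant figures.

15.7 min

ΔT = -6.8 K, ΔS = -0.94 psu (deep − shallow).
Δρ/ρ₀ = −αΔT + βΔS = 9.52 × 10⁻⁴ − 6.768 × 10⁻⁴ = 2.752 × 10⁻⁴, so Δρ ≈ 0.2818 kg m⁻³.
N² = (g/ρ₀)·Δρ/Δz = g·(Δρ/ρ₀)/Δz = 9.81 × 2.752 × 10⁻⁴ / 61 = 4.4258 × 10⁻⁵ s⁻².
N = √(4.4258 × 10⁻⁵) = 6.6527 × 10⁻³ rad s⁻¹ → T = 2π/N = 944.46 s = 15.741 min ≈ 15.7 min.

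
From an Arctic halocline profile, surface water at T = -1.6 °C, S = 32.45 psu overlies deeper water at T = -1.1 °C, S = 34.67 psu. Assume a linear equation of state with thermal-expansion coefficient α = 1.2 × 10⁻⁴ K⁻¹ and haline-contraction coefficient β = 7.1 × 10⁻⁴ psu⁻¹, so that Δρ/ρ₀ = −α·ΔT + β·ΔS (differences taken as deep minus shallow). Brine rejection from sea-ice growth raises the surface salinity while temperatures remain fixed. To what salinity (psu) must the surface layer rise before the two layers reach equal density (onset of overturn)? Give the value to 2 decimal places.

Neutral buoyancy requires −α(T_deep − T_surf) + β(S_deep − S_surf′) = 0.
S_surf′ = S_deep − (α/β)·ΔT = 34.67 − (1.2 × 10⁻⁴/7.1 × 10⁻⁴)·(+0.5) = 34.5855 psu.
Increase required: 34.5855 − 32.45 = 2.1355 psu.

34.59 psu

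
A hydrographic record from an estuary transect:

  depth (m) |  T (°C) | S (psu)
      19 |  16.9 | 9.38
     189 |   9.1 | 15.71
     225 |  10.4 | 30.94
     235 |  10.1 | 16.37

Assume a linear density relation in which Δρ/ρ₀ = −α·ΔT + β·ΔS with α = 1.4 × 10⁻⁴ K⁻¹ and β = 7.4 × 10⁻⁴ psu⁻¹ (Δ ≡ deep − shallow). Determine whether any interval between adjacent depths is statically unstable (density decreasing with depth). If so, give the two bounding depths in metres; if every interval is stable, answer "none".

225–235 m

Evaluate Δρ/ρ₀ = −αΔT + βΔS across each adjacent pair:
  19–189 m: −αΔT+βΔS = −(1.4 × 10⁻⁴)(-7.8)+(7.4 × 10⁻⁴)(+6.33) = 5.8 × 10⁻³ → stable
  189–225 m: −αΔT+βΔS = −(1.4 × 10⁻⁴)(+1.3)+(7.4 × 10⁻⁴)(+15.23) = 0.011 → stable
  225–235 m: −αΔT+βΔS = −(1.4 × 10⁻⁴)(-0.3)+(7.4 × 10⁻⁴)(-14.57) = -0.011 → UNSTABLE
The 225–235 m interval has Δρ < 0: lighter water underlies denser water.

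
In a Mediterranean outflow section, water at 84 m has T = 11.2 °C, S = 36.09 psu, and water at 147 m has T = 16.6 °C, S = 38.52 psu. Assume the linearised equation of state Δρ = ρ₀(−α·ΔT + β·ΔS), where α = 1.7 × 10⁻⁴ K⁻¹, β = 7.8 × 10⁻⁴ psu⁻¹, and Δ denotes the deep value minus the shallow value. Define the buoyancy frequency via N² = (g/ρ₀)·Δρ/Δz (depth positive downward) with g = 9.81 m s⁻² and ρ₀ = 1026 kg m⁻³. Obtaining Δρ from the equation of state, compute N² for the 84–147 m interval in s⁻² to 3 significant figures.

ΔT = +5.4 K, ΔS = +2.43 psu (deep − shallow).
Δρ/ρ₀ = −αΔT + βΔS = -9.18 × 10⁻⁴ + 1.8954 × 10⁻³ = 9.774 × 10⁻⁴, so Δρ ≈ 1.003 kg m⁻³.
N² = (g/ρ₀)·Δρ/Δz = g·(Δρ/ρ₀)/Δz = 9.81 × 9.774 × 10⁻⁴ / 63 = 1.5220 × 10⁻⁴ s⁻² ≈ 1.52 × 10⁻⁴ s⁻².

1.52 × 10⁻⁴ s⁻²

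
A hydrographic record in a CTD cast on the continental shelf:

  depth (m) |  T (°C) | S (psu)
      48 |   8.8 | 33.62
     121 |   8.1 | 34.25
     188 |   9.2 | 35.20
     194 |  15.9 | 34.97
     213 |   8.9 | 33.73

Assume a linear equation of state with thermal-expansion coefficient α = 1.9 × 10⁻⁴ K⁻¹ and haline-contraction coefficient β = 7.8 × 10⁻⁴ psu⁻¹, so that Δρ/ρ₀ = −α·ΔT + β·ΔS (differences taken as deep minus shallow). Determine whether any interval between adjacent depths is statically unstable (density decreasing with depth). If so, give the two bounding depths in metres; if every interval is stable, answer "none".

188–194 m

Evaluate Δρ/ρ₀ = −αΔT + βΔS across each adjacent pair:
  48–121 m: −αΔT+βΔS = −(1.9 × 10⁻⁴)(-0.7)+(7.8 × 10⁻⁴)(+0.63) = 6.2 × 10⁻⁴ → stable
  121–188 m: −αΔT+βΔS = −(1.9 × 10⁻⁴)(+1.1)+(7.8 × 10⁻⁴)(+0.95) = 5.3 × 10⁻⁴ → stable
  188–194 m: −αΔT+βΔS = −(1.9 × 10⁻⁴)(+6.7)+(7.8 × 10⁻⁴)(-0.23) = -1.5 × 10⁻³ → UNSTABLE
  194–213 m: −αΔT+βΔS = −(1.9 × 10⁻⁴)(-7.0)+(7.8 × 10⁻⁴)(-1.24) = 3.6 × 10⁻⁴ → stable
The 188–194 m interval has Δρ < 0: lighter water underlies denser water.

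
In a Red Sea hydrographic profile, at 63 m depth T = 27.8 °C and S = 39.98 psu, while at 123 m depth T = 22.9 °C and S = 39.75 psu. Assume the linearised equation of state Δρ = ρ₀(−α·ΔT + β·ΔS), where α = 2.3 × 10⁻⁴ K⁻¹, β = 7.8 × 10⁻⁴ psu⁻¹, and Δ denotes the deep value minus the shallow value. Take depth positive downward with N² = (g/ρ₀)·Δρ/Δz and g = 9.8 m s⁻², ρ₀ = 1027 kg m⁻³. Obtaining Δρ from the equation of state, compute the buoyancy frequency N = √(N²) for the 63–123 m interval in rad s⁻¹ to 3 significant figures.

0.0124 rad s⁻¹

ΔT = -4.9 K, ΔS = -0.23 psu (deep − shallow).
Δρ/ρ₀ = −αΔT + βΔS = 1.127 × 10⁻³ − 1.794 × 10⁻⁴ = 9.476 × 10⁻⁴, so Δρ ≈ 0.9732 kg m⁻³.
N² = (g/ρ₀)·Δρ/Δz = g·(Δρ/ρ₀)/Δz = 9.8 × 9.476 × 10⁻⁴ / 60 = 1.5477 × 10⁻⁴ s⁻².
N = √(1.5477 × 10⁻⁴) = 0.012441 rad s⁻¹ ≈ 0.0124 rad s⁻¹.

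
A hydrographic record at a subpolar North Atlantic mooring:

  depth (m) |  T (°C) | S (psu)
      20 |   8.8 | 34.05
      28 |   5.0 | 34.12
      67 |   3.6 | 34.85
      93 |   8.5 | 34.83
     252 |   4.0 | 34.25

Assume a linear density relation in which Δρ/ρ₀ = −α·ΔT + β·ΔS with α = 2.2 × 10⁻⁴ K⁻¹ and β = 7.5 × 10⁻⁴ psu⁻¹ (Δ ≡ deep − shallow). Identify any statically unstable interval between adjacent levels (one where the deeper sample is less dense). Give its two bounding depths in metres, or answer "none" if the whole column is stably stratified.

Evaluate Δρ/ρ₀ = −αΔT + βΔS across each adjacent pair:
  20–28 m: −αΔT+βΔS = −(2.2 × 10⁻⁴)(-3.8)+(7.5 × 10⁻⁴)(+0.07) = 8.9 × 10⁻⁴ → stable
  28–67 m: −αΔT+βΔS = −(2.2 × 10⁻⁴)(-1.4)+(7.5 × 10⁻⁴)(+0.73) = 8.6 × 10⁻⁴ → stable
  67–93 m: −αΔT+βΔS = −(2.2 × 10⁻⁴)(+4.9)+(7.5 × 10⁻⁴)(-0.02) = -1.1 × 10⁻³ → UNSTABLE
  93–252 m: −αΔT+βΔS = −(2.2 × 10⁻⁴)(-4.5)+(7.5 × 10⁻⁴)(-0.58) = 5.5 × 10⁻⁴ → stable
The 67–93 m interval has Δρ < 0: lighter water underlies denser water.

67–93 m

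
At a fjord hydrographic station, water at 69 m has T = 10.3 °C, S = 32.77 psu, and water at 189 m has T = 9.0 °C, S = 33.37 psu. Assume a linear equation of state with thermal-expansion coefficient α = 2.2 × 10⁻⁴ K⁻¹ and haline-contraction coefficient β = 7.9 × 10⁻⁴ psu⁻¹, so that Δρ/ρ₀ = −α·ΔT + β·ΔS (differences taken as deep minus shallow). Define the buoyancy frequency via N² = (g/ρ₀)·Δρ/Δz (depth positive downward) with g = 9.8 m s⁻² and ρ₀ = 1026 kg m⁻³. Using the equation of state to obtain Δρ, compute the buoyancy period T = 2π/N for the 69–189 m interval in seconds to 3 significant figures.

ΔT = -1.3 K, ΔS = +0.60 psu (deep − shallow).
Δρ/ρ₀ = −αΔT + βΔS = 2.86 × 10⁻⁴ + 4.74 × 10⁻⁴ = 7.60 × 10⁻⁴, so Δρ ≈ 0.7798 kg m⁻³.
N² = (g/ρ₀)·Δρ/Δz = g·(Δρ/ρ₀)/Δz = 9.8 × 7.60 × 10⁻⁴ / 120 = 6.2067 × 10⁻⁵ s⁻².
N = √(6.2067 × 10⁻⁵) = 7.8783 × 10⁻³ rad s⁻¹ → T = 2π/N = 797.53 s ≈ 798 s.

798 s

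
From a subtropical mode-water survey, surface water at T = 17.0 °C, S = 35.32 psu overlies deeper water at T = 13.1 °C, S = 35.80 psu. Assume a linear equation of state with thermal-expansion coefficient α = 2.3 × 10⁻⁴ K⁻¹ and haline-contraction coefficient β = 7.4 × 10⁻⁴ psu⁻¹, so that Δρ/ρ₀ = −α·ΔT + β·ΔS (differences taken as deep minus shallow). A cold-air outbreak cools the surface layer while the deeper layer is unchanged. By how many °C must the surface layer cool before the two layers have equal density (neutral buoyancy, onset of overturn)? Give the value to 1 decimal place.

Neutral buoyancy requires Δρ = 0, i.e. −α(T_deep − T_surf′) + β(S_deep − S_surf) = 0.
T_surf′ = T_deep − (β/α)·ΔS = 13.1 − (7.4 × 10⁻⁴/2.3 × 10⁻⁴)·(+0.48) = 11.556 °C.
Cooling required: 17.0 − (11.556) = 5.444 °C.

5.4 °C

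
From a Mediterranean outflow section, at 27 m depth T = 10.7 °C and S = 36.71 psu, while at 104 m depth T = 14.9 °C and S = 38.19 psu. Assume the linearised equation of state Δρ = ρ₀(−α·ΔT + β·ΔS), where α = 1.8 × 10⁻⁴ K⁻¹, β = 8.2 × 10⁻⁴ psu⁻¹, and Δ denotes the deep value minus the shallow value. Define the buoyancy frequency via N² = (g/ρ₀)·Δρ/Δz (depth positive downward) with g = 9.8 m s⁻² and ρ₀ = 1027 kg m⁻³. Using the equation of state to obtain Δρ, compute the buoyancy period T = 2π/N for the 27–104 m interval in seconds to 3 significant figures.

ΔT = +4.2 K, ΔS = +1.48 psu (deep − shallow).
Δρ/ρ₀ = −αΔT + βΔS = -7.56 × 10⁻⁴ + 1.2136 × 10⁻³ = 4.576 × 10⁻⁴, so Δρ ≈ 0.4700 kg m⁻³.
N² = (g/ρ₀)·Δρ/Δz = g·(Δρ/ρ₀)/Δz = 9.8 × 4.576 × 10⁻⁴ / 77 = 5.8240 × 10⁻⁵ s⁻².
N = √(5.8240 × 10⁻⁵) = 7.6315 × 10⁻³ rad s⁻¹ → T = 2π/N = 823.32 s ≈ 823 s.

823 s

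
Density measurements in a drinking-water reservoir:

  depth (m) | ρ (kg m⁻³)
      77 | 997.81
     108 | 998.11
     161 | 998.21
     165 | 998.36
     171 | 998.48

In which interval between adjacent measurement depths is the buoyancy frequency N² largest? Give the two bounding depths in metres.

161–165 m

Compute the density gradient over each adjacent pair:
  77–108 m: Δρ/Δz = 0.30/31 = 9.7 × 10⁻³ kg m⁻⁴
  108–161 m: Δρ/Δz = 0.10/53 = 1.9 × 10⁻³ kg m⁻⁴
  161–165 m: Δρ/Δz = 0.15/4 = 0.037 kg m⁻⁴
  165–171 m: Δρ/Δz = 0.12/6 = 0.020 kg m⁻⁴
The largest gradient is in the 161–165 m interval — the pycnocline.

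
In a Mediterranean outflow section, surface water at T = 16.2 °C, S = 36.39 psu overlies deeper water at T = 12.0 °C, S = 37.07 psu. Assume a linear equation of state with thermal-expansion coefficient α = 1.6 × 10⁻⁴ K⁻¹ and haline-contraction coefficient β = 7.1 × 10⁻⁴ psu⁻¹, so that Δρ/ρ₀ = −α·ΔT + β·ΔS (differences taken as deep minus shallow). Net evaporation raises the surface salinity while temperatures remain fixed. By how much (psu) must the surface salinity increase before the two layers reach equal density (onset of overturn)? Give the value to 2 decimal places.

1.63 psu

Neutral buoyancy requires −α(T_deep − T_surf) + β(S_deep − S_surf′) = 0.
S_surf′ = S_deep − (α/β)·ΔT = 37.07 − (1.6 × 10⁻⁴/7.1 × 10⁻⁴)·(-4.2) = 38.0165 psu.
Increase required: 38.0165 − 36.39 = 1.6265 psu.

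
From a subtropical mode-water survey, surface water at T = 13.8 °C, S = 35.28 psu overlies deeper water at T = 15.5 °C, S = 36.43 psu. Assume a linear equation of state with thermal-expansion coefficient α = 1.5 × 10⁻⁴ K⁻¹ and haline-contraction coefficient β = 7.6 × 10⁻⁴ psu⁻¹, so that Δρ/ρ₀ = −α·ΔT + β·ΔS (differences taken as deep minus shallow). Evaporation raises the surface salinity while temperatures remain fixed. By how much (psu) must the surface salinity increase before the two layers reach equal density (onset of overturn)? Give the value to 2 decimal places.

0.81 psu

Neutral buoyancy requires −α(T_deep − T_surf) + β(S_deep − S_surf′) = 0.
S_surf′ = S_deep − (α/β)·ΔT = 36.43 − (1.5 × 10⁻⁴/7.6 × 10⁻⁴)·(+1.7) = 36.0945 psu.
Increase required: 36.0945 − 35.28 = 0.8145 psu.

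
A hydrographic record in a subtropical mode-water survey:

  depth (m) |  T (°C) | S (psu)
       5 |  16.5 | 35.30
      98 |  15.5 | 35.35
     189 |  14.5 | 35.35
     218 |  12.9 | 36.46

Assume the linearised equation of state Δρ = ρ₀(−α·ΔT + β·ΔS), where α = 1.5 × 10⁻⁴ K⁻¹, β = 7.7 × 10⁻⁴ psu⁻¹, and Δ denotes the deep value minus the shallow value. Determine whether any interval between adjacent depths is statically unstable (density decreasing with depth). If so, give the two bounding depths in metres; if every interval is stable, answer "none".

none

Evaluate Δρ/ρ₀ = −αΔT + βΔS across each adjacent pair:
  5–98 m: −αΔT+βΔS = −(1.5 × 10⁻⁴)(-1.0)+(7.7 × 10⁻⁴)(+0.05) = 1.9 × 10⁻⁴ → stable
  98–189 m: −αΔT+βΔS = −(1.5 × 10⁻⁴)(-1.0)+(7.7 × 10⁻⁴)(+0.00) = 1.5 × 10⁻⁴ → stable
  189–218 m: −αΔT+βΔS = −(1.5 × 10⁻⁴)(-1.6)+(7.7 × 10⁻⁴)(+1.11) = 1.1 × 10⁻³ → stable
Every interval has Δρ > 0: the column is stably stratified throughout.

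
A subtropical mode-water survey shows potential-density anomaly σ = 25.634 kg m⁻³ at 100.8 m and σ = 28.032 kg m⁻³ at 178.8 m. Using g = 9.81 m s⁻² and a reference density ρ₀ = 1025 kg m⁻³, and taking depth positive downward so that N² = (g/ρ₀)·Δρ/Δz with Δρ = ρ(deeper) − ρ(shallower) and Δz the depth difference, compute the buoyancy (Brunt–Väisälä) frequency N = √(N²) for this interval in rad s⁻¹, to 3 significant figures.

0.0172 rad s⁻¹

Δρ = 1028.032 − 1025.634 = 2.398 kg m⁻³ over Δz = 178.8 − 100.8 = 78 m.
N² = (9.81/1025) × (2.398/78) = 2.9424 × 10⁻⁴ s⁻².
N = √(2.9424 × 10⁻⁴) = 0.017153 rad s⁻¹ ≈ 0.0172 rad s⁻¹.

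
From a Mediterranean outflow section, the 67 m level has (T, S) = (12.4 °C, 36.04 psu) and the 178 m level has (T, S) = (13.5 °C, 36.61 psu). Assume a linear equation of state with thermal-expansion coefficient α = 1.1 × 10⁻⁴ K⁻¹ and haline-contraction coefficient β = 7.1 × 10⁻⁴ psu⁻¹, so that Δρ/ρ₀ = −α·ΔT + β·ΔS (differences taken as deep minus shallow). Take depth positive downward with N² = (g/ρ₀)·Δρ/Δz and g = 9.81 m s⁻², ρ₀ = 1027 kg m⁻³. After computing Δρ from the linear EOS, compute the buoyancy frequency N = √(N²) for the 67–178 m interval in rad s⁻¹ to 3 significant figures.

5.01 × 10⁻³ rad s⁻¹

ΔT = +1.1 K, ΔS = +0.57 psu (deep − shallow).
Δρ/ρ₀ = −αΔT + βΔS = -1.21 × 10⁻⁴ + 4.047 × 10⁻⁴ = 2.837 × 10⁻⁴, so Δρ ≈ 0.2914 kg m⁻³.
N² = (g/ρ₀)·Δρ/Δz = g·(Δρ/ρ₀)/Δz = 9.81 × 2.837 × 10⁻⁴ / 111 = 2.5073 × 10⁻⁵ s⁻².
N = √(2.5073 × 10⁻⁵) = 5.0073 × 10⁻³ rad s⁻¹ ≈ 5.01 × 10⁻³ rad s⁻¹.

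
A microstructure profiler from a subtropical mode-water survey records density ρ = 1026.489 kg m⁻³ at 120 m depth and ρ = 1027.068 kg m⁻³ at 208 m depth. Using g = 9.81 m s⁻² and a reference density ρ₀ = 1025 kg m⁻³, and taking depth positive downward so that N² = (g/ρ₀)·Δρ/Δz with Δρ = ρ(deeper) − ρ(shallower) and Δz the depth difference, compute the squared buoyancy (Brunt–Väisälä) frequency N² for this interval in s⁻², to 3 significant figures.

Δρ = 1027.068 − 1026.489 = 0.579 kg m⁻³ over Δz = 208 − 120 = 88 m.
N² = (9.81/1025) × (0.579/88) = 6.2971 × 10⁻⁵ s⁻² ≈ 6.30 × 10⁻⁵ s⁻².

6.30 × 10⁻⁵ s⁻²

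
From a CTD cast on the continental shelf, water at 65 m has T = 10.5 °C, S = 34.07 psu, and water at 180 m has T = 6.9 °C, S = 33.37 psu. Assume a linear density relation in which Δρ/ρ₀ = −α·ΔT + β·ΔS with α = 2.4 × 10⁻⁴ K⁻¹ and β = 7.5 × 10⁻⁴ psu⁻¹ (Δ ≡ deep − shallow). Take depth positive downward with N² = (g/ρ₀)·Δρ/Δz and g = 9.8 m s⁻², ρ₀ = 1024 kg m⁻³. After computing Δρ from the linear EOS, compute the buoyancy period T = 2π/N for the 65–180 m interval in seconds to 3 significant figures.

ΔT = -3.6 K, ΔS = -0.70 psu (deep − shallow).
Δρ/ρ₀ = −αΔT + βΔS = 8.64 × 10⁻⁴ − 5.25 × 10⁻⁴ = 3.39 × 10⁻⁴, so Δρ ≈ 0.3471 kg m⁻³.
N² = (g/ρ₀)·Δρ/Δz = g·(Δρ/ρ₀)/Δz = 9.8 × 3.39 × 10⁻⁴ / 115 = 2.8889 × 10⁻⁵ s⁻².
N = √(2.8889 × 10⁻⁵) = 5.3748 × 10⁻³ rad s⁻¹ → T = 2π/N = 1.1690 × 10³ s ≈ 1.17 × 10³ s.

1.17 × 10³ s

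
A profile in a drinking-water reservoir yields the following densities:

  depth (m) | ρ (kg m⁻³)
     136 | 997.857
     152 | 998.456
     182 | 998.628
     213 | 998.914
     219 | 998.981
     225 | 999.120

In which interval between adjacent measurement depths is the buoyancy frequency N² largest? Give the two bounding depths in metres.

Compute the density gradient over each adjacent pair:
  136–152 m: Δρ/Δz = 0.599/16 = 0.037 kg m⁻⁴
  152–182 m: Δρ/Δz = 0.172/30 = 5.7 × 10⁻³ kg m⁻⁴
  182–213 m: Δρ/Δz = 0.286/31 = 9.2 × 10⁻³ kg m⁻⁴
  213–219 m: Δρ/Δz = 0.067/6 = 0.011 kg m⁻⁴
  219–225 m: Δρ/Δz = 0.139/6 = 0.023 kg m⁻⁴
The largest gradient is in the 136–152 m interval — the pycnocline.

136–152 m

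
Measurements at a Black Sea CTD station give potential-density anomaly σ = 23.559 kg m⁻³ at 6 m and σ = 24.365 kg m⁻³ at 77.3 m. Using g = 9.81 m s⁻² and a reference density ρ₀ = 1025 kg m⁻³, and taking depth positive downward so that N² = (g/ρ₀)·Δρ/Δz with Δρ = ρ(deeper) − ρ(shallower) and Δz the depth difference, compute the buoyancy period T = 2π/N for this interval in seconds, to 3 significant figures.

Δρ = 1024.365 − 1023.559 = 0.806 kg m⁻³ over Δz = 77.3 − 6 = 71.3 m.
N² = (9.81/1025) × (0.806/71.3) = 1.0819 × 10⁻⁴ s⁻².
N = √(1.0819 × 10⁻⁴) = 0.010401 rad s⁻¹, so T = 2π/N = 604.09 s ≈ 604 s.

604 s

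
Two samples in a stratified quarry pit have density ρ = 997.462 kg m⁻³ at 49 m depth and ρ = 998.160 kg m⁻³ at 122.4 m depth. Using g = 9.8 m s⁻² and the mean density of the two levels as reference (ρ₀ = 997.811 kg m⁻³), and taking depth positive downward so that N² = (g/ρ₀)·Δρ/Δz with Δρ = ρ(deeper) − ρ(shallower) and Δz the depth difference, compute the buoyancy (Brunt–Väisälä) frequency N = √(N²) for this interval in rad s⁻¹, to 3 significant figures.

9.66 × 10⁻³ rad s⁻¹

Δρ = 998.160 − 997.462 = 0.698 kg m⁻³ over Δz = 122.4 − 49 = 73.4 m.
N² = (9.8/997.811) × (0.698/73.4) = 9.3398 × 10⁻⁵ s⁻².
N = √(9.3398 × 10⁻⁵) = 9.6643 × 10⁻³ rad s⁻¹ ≈ 9.66 × 10⁻³ rad s⁻¹.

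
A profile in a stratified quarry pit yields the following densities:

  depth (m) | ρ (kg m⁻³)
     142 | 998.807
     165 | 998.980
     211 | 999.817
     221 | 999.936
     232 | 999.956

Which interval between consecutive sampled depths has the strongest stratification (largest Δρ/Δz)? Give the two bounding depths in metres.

Compute the density gradient over each adjacent pair:
  142–165 m: Δρ/Δz = 0.173/23 = 7.5 × 10⁻³ kg m⁻⁴
  165–211 m: Δρ/Δz = 0.837/46 = 0.018 kg m⁻⁴
  211–221 m: Δρ/Δz = 0.119/10 = 0.012 kg m⁻⁴
  221–232 m: Δρ/Δz = 0.020/11 = 1.8 × 10⁻³ kg m⁻⁴
The largest gradient is in the 165–211 m interval — the pycnocline.

165–211 m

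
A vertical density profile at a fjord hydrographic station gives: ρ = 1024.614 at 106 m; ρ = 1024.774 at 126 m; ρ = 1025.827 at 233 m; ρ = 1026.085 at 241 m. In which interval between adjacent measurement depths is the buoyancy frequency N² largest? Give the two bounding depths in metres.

Compute the density gradient over each adjacent pair:
  106–126 m: Δρ/Δz = 0.160/20 = 8.0 × 10⁻³ kg m⁻⁴
  126–233 m: Δρ/Δz = 1.053/107 = 9.8 × 10⁻³ kg m⁻⁴
  233–241 m: Δρ/Δz = 0.258/8 = 0.032 kg m⁻⁴
The largest gradient is in the 233–241 m interval — the pycnocline.

233–241 m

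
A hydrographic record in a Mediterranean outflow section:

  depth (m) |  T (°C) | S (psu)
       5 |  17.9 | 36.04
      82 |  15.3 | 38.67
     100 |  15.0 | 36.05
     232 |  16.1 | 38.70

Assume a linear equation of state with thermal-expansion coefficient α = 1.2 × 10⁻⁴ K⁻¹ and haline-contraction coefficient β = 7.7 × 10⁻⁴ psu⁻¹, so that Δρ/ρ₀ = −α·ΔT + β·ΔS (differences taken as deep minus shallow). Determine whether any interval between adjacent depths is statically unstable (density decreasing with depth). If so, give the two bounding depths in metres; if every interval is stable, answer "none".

Evaluate Δρ/ρ₀ = −αΔT + βΔS across each adjacent pair:
  5–82 m: −αΔT+βΔS = −(1.2 × 10⁻⁴)(-2.6)+(7.7 × 10⁻⁴)(+2.63) = 2.3 × 10⁻³ → stable
  82–100 m: −αΔT+βΔS = −(1.2 × 10⁻⁴)(-0.3)+(7.7 × 10⁻⁴)(-2.62) = -2.0 × 10⁻³ → UNSTABLE
  100–232 m: −αΔT+βΔS = −(1.2 × 10⁻⁴)(+1.1)+(7.7 × 10⁻⁴)(+2.65) = 1.9 × 10⁻³ → stable
The 82–100 m interval has Δρ < 0: lighter water underlies denser water.

82–100 m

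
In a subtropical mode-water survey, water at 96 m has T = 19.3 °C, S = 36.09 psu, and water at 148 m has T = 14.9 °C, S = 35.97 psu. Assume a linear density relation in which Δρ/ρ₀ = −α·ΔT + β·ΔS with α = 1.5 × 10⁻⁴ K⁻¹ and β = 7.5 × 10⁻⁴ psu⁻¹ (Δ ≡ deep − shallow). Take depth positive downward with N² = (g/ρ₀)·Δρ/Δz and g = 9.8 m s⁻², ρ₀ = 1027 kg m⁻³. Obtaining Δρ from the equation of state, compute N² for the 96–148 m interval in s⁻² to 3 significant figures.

1.07 × 10⁻⁴ s⁻²

ΔT = -4.4 K, ΔS = -0.12 psu (deep − shallow).
Δρ/ρ₀ = −αΔT + βΔS = 6.60 × 10⁻⁴ − 9.00 × 10⁻⁵ = 5.70 × 10⁻⁴, so Δρ ≈ 0.5854 kg m⁻³.
N² = (g/ρ₀)·Δρ/Δz = g·(Δρ/ρ₀)/Δz = 9.8 × 5.70 × 10⁻⁴ / 52 = 1.0742 × 10⁻⁴ s⁻² ≈ 1.07 × 10⁻⁴ s⁻².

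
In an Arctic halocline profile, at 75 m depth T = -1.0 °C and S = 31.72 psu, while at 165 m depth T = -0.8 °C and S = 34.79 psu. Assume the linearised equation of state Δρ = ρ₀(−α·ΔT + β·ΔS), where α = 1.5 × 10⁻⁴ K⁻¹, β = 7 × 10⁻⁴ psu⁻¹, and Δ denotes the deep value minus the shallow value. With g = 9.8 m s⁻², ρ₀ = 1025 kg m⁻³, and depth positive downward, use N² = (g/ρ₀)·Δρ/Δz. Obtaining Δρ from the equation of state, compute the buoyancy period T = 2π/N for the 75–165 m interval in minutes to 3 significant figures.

ΔT = +0.2 K, ΔS = +3.07 psu (deep − shallow).
Δρ/ρ₀ = −αΔT + βΔS = -3.00 × 10⁻⁵ + 2.149 × 10⁻³ = 2.119 × 10⁻³, so Δρ ≈ 2.172 kg m⁻³.
N² = (g/ρ₀)·Δρ/Δz = g·(Δρ/ρ₀)/Δz = 9.8 × 2.119 × 10⁻³ / 90 = 2.3074 × 10⁻⁴ s⁻².
N = √(2.3074 × 10⁻⁴) = 0.015190 rad s⁻¹ → T = 2π/N = 413.64 s = 6.8940 min ≈ 6.89 min.

6.89 min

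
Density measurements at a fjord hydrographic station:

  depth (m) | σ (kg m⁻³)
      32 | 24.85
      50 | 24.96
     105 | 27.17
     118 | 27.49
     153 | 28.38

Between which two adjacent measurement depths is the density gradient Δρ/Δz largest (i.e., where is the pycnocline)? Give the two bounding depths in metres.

50–105 m

Compute the density gradient over each adjacent pair:
  32–50 m: Δρ/Δz = 0.11/18 = 6.1 × 10⁻³ kg m⁻⁴
  50–105 m: Δρ/Δz = 2.21/55 = 0.040 kg m⁻⁴
  105–118 m: Δρ/Δz = 0.32/13 = 0.025 kg m⁻⁴
  118–153 m: Δρ/Δz = 0.89/35 = 0.025 kg m⁻⁴
The largest gradient is in the 50–105 m interval — the pycnocline.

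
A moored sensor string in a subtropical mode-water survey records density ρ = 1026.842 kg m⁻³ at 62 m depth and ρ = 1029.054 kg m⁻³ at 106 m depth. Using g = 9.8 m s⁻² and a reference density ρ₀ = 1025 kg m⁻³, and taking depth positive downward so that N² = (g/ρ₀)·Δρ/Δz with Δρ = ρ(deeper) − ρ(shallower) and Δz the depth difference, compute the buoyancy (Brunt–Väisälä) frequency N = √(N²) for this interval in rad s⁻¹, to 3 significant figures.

0.0219 rad s⁻¹

Δρ = 1029.054 − 1026.842 = 2.212 kg m⁻³ over Δz = 106 − 62 = 44 m.
N² = (9.8/1025) × (2.212/44) = 4.8066 × 10⁻⁴ s⁻².
N = √(4.8066 × 10⁻⁴) = 0.021924 rad s⁻¹ ≈ 0.0219 rad s⁻¹.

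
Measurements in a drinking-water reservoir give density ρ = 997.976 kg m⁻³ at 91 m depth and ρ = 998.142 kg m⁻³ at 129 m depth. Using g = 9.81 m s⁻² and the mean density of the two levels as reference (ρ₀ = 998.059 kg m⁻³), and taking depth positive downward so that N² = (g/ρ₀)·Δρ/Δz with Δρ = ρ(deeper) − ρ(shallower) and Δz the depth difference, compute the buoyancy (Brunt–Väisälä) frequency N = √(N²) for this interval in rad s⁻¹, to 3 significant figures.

6.55 × 10⁻³ rad s⁻¹

Δρ = 998.142 − 997.976 = 0.166 kg m⁻³ over Δz = 129 − 91 = 38 m.
N² = (9.81/998.059) × (0.166/38) = 4.2938 × 10⁻⁵ s⁻².
N = √(4.2938 × 10⁻⁵) = 6.5527 × 10⁻³ rad s⁻¹ ≈ 6.55 × 10⁻³ rad s⁻¹.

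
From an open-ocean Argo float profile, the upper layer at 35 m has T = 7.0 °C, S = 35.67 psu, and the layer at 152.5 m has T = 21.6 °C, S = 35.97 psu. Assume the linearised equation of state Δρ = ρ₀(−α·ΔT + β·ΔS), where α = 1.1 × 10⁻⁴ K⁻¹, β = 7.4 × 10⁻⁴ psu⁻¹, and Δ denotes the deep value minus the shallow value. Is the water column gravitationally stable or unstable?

unstable

ΔT = 21.6 − 7.0 = +14.6 K and ΔS = 35.97 − 35.67 = +0.30 psu (deep − shallow).
−αΔT = -1.606 × 10⁻³; βΔS = 2.22 × 10⁻⁴; sum Δρ/ρ₀ = -1.384 × 10⁻³.
Δρ/ρ₀ < 0, so Δρ < 0: deeper water is lighter → statically unstable; the column would overturn.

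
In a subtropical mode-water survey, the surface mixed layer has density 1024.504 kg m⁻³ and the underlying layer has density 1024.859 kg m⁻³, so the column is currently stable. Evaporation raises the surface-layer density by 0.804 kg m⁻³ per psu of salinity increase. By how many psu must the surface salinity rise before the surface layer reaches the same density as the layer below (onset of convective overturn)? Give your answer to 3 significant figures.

0.442 psu

Density deficit of the surface layer: 1024.859 − 1024.504 = 0.355 kg m⁻³.
Required change = 0.355 / 0.804 = 0.442 psu.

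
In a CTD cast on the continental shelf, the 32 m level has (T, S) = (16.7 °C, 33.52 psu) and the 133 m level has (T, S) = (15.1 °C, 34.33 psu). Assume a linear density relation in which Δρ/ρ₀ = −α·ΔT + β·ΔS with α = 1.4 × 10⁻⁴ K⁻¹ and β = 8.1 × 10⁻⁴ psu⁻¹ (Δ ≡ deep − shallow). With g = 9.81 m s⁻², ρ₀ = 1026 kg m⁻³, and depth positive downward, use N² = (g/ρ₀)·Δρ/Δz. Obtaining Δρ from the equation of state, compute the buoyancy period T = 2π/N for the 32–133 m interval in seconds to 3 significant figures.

680 s

ΔT = -1.6 K, ΔS = +0.81 psu (deep − shallow).
Δρ/ρ₀ = −αΔT + βΔS = 2.24 × 10⁻⁴ + 6.561 × 10⁻⁴ = 8.801 × 10⁻⁴, so Δρ ≈ 0.9030 kg m⁻³.
N² = (g/ρ₀)·Δρ/Δz = g·(Δρ/ρ₀)/Δz = 9.81 × 8.801 × 10⁻⁴ / 101 = 8.5483 × 10⁻⁵ s⁻².
N = √(8.5483 × 10⁻⁵) = 9.2457 × 10⁻³ rad s⁻¹ → T = 2π/N = 679.58 s ≈ 680 s.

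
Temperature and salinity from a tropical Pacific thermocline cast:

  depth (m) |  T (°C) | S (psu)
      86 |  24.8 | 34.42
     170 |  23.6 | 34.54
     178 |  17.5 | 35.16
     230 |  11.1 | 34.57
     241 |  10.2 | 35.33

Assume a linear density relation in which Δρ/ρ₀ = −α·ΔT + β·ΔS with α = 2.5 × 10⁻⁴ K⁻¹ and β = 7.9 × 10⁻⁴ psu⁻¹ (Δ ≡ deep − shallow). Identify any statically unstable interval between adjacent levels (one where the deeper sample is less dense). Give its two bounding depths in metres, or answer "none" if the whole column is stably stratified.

none

Evaluate Δρ/ρ₀ = −αΔT + βΔS across each adjacent pair:
  86–170 m: −αΔT+βΔS = −(2.5 × 10⁻⁴)(-1.2)+(7.9 × 10⁻⁴)(+0.12) = 3.9 × 10⁻⁴ → stable
  170–178 m: −αΔT+βΔS = −(2.5 × 10⁻⁴)(-6.1)+(7.9 × 10⁻⁴)(+0.62) = 2.0 × 10⁻³ → stable
  178–230 m: −αΔT+βΔS = −(2.5 × 10⁻⁴)(-6.4)+(7.9 × 10⁻⁴)(-0.59) = 1.1 × 10⁻³ → stable
  230–241 m: −αΔT+βΔS = −(2.5 × 10⁻⁴)(-0.9)+(7.9 × 10⁻⁴)(+0.76) = 8.3 × 10⁻⁴ → stable
Every interval has Δρ > 0: the column is stably stratified throughout.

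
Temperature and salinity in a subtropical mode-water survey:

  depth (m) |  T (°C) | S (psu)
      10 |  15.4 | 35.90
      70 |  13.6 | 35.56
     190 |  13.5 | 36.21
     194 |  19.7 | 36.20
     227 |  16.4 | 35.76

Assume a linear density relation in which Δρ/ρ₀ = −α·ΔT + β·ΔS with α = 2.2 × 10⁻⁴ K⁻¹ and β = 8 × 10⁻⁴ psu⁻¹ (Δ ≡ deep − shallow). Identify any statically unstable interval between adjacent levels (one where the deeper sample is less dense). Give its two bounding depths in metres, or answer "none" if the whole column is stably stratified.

Evaluate Δρ/ρ₀ = −αΔT + βΔS across each adjacent pair:
  10–70 m: −αΔT+βΔS = −(2.2 × 10⁻⁴)(-1.8)+(8 × 10⁻⁴)(-0.34) = 1.2 × 10⁻⁴ → stable
  70–190 m: −αΔT+βΔS = −(2.2 × 10⁻⁴)(-0.1)+(8 × 10⁻⁴)(+0.65) = 5.4 × 10⁻⁴ → stable
  190–194 m: −αΔT+βΔS = −(2.2 × 10⁻⁴)(+6.2)+(8 × 10⁻⁴)(-0.01) = -1.4 × 10⁻³ → UNSTABLE
  194–227 m: −αΔT+βΔS = −(2.2 × 10⁻⁴)(-3.3)+(8 × 10⁻⁴)(-0.44) = 3.7 × 10⁻⁴ → stable
The 190–194 m interval has Δρ < 0: lighter water underlies denser water.

190–194 m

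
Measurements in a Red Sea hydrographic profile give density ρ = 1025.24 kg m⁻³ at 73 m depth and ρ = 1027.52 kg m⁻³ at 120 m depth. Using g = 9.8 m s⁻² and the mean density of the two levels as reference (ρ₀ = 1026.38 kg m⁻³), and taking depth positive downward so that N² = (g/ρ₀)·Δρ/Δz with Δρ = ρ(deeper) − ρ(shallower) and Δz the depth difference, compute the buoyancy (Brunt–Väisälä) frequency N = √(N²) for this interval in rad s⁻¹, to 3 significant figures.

0.0215 rad s⁻¹

Δρ = 1027.52 − 1025.24 = 2.28 kg m⁻³ over Δz = 120 − 73 = 47 m.
N² = (9.8/1026.38) × (2.28/47) = 4.6319 × 10⁻⁴ s⁻².
N = √(4.6319 × 10⁻⁴) = 0.021522 rad s⁻¹ ≈ 0.0215 rad s⁻¹.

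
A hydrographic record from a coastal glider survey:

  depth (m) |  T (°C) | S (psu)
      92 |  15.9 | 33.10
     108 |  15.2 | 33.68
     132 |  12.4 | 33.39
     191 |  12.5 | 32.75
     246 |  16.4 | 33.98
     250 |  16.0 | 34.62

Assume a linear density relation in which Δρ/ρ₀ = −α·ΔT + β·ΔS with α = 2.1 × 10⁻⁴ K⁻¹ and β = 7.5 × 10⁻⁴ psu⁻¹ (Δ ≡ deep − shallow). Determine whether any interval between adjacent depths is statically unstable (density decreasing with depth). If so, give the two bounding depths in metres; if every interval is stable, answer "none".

132–191 m

Evaluate Δρ/ρ₀ = −αΔT + βΔS across each adjacent pair:
  92–108 m: −αΔT+βΔS = −(2.1 × 10⁻⁴)(-0.7)+(7.5 × 10⁻⁴)(+0.58) = 5.8 × 10⁻⁴ → stable
  108–132 m: −αΔT+βΔS = −(2.1 × 10⁻⁴)(-2.8)+(7.5 × 10⁻⁴)(-0.29) = 3.7 × 10⁻⁴ → stable
  132–191 m: −αΔT+βΔS = −(2.1 × 10⁻⁴)(+0.1)+(7.5 × 10⁻⁴)(-0.64) = -5.0 × 10⁻⁴ → UNSTABLE
  191–246 m: −αΔT+βΔS = −(2.1 × 10⁻⁴)(+3.9)+(7.5 × 10⁻⁴)(+1.23) = 1.0 × 10⁻⁴ → stable
  246–250 m: −αΔT+βΔS = −(2.1 × 10⁻⁴)(-0.4)+(7.5 × 10⁻⁴)(+0.64) = 5.6 × 10⁻⁴ → stable
The 132–191 m interval has Δρ < 0: lighter water underlies denser water.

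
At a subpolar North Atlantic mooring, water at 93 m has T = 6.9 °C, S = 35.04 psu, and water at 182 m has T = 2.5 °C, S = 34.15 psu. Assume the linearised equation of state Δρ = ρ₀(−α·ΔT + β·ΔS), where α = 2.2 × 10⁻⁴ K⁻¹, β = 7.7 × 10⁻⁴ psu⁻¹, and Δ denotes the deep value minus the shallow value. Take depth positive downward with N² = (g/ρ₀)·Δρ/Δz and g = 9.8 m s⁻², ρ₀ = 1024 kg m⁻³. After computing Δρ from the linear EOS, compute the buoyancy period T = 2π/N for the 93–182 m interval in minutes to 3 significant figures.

18.8 min

ΔT = -4.4 K, ΔS = -0.89 psu (deep − shallow).
Δρ/ρ₀ = −αΔT + βΔS = 9.68 × 10⁻⁴ − 6.853 × 10⁻⁴ = 2.827 × 10⁻⁴, so Δρ ≈ 0.2895 kg m⁻³.
N² = (g/ρ₀)·Δρ/Δz = g·(Δρ/ρ₀)/Δz = 9.8 × 2.827 × 10⁻⁴ / 89 = 3.1129 × 10⁻⁵ s⁻².
N = √(3.1129 × 10⁻⁵) = 5.5793 × 10⁻³ rad s⁻¹ → T = 2π/N = 1.1262 × 10³ s = 18.770 min ≈ 18.8 min.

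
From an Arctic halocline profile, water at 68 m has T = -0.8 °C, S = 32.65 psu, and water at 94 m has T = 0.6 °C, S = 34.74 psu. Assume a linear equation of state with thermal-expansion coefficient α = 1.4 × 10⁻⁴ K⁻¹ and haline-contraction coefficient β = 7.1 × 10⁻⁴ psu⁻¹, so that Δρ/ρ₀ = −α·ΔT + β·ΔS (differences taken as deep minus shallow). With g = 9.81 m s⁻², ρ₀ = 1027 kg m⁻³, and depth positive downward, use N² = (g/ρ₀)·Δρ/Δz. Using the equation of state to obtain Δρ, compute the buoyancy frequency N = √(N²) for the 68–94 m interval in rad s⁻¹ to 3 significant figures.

0.0220 rad s⁻¹

ΔT = +1.4 K, ΔS = +2.09 psu (deep − shallow).
Δρ/ρ₀ = −αΔT + βΔS = -1.96 × 10⁻⁴ + 1.4839 × 10⁻³ = 1.2879 × 10⁻³, so Δρ ≈ 1.323 kg m⁻³.
N² = (g/ρ₀)·Δρ/Δz = g·(Δρ/ρ₀)/Δz = 9.81 × 1.2879 × 10⁻³ / 26 = 4.8593 × 10⁻⁴ s⁻².
N = √(4.8593 × 10⁻⁴) = 0.022044 rad s⁻¹ ≈ 0.0220 rad s⁻¹.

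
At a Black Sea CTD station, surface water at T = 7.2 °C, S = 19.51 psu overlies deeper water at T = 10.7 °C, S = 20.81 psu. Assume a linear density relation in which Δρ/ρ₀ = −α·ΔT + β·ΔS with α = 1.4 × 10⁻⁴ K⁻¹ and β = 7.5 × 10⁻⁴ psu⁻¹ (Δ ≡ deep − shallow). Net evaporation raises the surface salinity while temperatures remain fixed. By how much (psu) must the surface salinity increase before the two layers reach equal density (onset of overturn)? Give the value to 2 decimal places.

0.65 psu

Neutral buoyancy requires −α(T_deep − T_surf) + β(S_deep − S_surf′) = 0.
S_surf′ = S_deep − (α/β)·ΔT = 20.81 − (1.4 × 10⁻⁴/7.5 × 10⁻⁴)·(+3.5) = 20.1567 psu.
Increase required: 20.1567 − 19.51 = 0.6467 psu.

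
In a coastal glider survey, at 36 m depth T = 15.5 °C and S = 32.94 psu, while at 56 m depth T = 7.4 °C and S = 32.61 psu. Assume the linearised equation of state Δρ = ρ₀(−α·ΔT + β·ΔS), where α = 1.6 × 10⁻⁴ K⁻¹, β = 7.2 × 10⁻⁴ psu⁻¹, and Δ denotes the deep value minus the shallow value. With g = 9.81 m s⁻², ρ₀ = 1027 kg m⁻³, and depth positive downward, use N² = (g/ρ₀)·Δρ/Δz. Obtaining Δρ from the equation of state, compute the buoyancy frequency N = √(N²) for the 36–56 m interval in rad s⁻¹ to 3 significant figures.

0.0228 rad s⁻¹

ΔT = -8.1 K, ΔS = -0.33 psu (deep − shallow).
Δρ/ρ₀ = −αΔT + βΔS = 1.296 × 10⁻³ − 2.376 × 10⁻⁴ = 1.0584 × 10⁻³, so Δρ ≈ 1.087 kg m⁻³.
N² = (g/ρ₀)·Δρ/Δz = g·(Δρ/ρ₀)/Δz = 9.81 × 1.0584 × 10⁻³ / 20 = 5.1915 × 10⁻⁴ s⁻².
N = √(5.1915 × 10⁻⁴) = 0.022785 rad s⁻¹ ≈ 0.0228 rad s⁻¹.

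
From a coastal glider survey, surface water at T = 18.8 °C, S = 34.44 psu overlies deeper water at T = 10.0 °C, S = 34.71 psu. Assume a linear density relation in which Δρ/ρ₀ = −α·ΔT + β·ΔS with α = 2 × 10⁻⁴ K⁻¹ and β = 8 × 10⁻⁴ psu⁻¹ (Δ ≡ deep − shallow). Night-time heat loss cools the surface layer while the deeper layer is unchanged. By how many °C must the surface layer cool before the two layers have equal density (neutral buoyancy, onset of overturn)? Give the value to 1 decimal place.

Neutral buoyancy requires Δρ = 0, i.e. −α(T_deep − T_surf′) + β(S_deep − S_surf) = 0.
T_surf′ = T_deep − (β/α)·ΔS = 10.0 − (8 × 10⁻⁴/2 × 10⁻⁴)·(+0.27) = 8.920 °C.
Cooling required: 18.8 − (8.920) = 9.880 °C.

9.9 °C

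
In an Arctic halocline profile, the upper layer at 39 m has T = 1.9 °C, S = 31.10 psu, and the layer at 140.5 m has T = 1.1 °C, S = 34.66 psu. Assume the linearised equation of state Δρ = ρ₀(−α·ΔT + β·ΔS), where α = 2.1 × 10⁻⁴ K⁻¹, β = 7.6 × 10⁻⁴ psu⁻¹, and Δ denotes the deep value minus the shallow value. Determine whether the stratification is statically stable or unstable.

stable

ΔT = 1.1 − 1.9 = -0.8 K and ΔS = 34.66 − 31.10 = +3.56 psu (deep − shallow).
−αΔT = 1.68 × 10⁻⁴; βΔS = 2.7056 × 10⁻³; sum Δρ/ρ₀ = 2.8736 × 10⁻³.
Δρ/ρ₀ > 0, so Δρ > 0: deeper water is denser → statically stable.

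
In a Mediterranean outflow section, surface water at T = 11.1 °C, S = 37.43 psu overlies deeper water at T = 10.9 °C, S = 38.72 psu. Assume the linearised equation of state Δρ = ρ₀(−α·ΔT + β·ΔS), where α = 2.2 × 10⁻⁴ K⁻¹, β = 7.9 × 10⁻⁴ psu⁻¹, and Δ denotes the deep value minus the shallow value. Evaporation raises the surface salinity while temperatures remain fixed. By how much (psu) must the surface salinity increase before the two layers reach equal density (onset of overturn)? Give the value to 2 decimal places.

1.35 psu

Neutral buoyancy requires −α(T_deep − T_surf) + β(S_deep − S_surf′) = 0.
S_surf′ = S_deep − (α/β)·ΔT = 38.72 − (2.2 × 10⁻⁴/7.9 × 10⁻⁴)·(-0.2) = 38.7757 psu.
Increase required: 38.7757 − 37.43 = 1.3457 psu.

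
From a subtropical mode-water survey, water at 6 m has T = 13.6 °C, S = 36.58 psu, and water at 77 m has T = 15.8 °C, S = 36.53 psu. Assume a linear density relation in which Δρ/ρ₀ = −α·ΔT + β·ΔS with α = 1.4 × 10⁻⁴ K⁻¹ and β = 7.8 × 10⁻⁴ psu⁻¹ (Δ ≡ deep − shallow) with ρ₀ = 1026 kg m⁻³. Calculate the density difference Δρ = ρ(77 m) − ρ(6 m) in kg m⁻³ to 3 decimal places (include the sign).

-0.356 kg m⁻³

ΔT = +2.2 K, ΔS = -0.05 psu (deep − shallow).
Δρ/ρ₀ = −(1.4 × 10⁻⁴)(+2.2) + (7.8 × 10⁻⁴)(-0.05) = -3.47 × 10⁻⁴.
Δρ = 1026 × (-3.47 × 10⁻⁴) = -0.356 kg m⁻³.
Negative Δρ: lighter below, statically unstable.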